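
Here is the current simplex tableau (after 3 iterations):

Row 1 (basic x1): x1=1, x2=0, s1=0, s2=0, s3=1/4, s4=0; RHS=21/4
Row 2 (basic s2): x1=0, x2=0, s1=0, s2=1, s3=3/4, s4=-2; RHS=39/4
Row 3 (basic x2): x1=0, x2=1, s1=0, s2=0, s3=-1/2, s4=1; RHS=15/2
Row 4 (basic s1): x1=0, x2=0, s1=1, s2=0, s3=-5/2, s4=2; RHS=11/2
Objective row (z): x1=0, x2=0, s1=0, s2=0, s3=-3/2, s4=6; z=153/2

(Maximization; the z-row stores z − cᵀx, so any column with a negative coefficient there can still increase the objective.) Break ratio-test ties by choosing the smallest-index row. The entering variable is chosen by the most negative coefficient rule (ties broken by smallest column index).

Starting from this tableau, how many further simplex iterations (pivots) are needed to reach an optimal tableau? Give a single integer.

pivot: s3 in, s2 out → z = 96
No improving column remains; optimal.

1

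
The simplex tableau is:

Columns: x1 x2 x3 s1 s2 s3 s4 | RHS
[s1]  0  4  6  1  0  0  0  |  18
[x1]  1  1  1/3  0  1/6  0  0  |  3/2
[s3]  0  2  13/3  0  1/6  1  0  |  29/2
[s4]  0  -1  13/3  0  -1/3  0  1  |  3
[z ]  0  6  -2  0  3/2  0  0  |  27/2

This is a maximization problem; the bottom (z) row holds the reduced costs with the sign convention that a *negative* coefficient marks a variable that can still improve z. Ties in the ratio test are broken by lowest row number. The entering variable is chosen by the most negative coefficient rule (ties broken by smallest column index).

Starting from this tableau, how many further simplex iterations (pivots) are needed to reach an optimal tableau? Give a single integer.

1

pivot: x3 in, s4 out → z = 387/26
No improving column remains; optimal.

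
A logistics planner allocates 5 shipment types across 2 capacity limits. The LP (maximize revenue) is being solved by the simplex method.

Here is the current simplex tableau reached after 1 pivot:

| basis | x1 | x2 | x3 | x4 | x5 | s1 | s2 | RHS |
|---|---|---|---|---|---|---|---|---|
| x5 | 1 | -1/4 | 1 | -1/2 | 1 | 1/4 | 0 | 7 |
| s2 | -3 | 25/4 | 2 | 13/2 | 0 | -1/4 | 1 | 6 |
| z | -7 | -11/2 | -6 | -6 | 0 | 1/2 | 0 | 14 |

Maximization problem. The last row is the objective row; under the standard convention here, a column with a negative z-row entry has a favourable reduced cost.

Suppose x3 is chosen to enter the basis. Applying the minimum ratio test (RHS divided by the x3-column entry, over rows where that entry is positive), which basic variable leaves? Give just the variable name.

Ratios: row 1 (x5): 7/1 = 7; row 2 (s2): 6/2 = 3.
Minimum ratio 3 is in the s2 row, so s2 leaves.

s2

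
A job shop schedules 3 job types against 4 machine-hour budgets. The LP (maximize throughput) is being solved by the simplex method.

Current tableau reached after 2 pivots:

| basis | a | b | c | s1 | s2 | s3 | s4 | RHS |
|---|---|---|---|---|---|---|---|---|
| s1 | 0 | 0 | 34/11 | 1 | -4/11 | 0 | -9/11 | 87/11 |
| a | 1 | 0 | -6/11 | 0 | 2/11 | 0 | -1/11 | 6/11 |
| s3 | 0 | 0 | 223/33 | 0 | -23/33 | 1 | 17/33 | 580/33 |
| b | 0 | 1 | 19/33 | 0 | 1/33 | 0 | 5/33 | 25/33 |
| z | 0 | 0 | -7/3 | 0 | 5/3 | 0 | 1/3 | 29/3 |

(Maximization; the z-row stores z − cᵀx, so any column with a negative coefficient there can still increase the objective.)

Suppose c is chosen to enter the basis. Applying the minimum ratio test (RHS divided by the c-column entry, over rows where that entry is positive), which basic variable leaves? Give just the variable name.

b

Ratios: row 1 (s1): (87/11)/(34/11) = 87/34; row 2 (a): entry -6/11 ≤ 0, skip; row 3 (s3): (580/33)/(223/33) = 580/223; row 4 (b): (25/33)/(19/33) = 25/19.
Minimum ratio 25/19 is in the b row, so b leaves.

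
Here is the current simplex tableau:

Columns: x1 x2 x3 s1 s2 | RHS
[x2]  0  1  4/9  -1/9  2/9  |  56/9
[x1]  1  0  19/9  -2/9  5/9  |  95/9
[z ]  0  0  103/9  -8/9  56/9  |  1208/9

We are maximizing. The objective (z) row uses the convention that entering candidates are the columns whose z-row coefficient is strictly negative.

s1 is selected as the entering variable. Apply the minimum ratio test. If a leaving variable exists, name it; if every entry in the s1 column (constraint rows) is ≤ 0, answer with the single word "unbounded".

s1-column entries: row 1: -1/9, row 2: -2/9. All ≤ 0, so s1 can increase without bound; the LP is unbounded in this direction.

unbounded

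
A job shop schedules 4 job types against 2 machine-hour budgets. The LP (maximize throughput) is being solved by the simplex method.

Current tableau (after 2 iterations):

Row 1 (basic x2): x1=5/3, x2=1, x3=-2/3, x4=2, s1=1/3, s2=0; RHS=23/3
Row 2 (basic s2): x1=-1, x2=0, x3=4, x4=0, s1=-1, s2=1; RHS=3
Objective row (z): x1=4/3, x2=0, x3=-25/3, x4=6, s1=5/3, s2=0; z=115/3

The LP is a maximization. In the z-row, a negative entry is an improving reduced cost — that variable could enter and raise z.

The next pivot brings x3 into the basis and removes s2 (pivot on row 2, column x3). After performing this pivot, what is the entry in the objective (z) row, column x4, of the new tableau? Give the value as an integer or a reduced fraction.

6

Pivot element is row 2, column x3: 4.
Normalize row 2: new (row 2, x4) = 0/4 = 0.
z-row ← z-row − (-25/3)·(new row 2): 6 − (-25/3)·0 = 6.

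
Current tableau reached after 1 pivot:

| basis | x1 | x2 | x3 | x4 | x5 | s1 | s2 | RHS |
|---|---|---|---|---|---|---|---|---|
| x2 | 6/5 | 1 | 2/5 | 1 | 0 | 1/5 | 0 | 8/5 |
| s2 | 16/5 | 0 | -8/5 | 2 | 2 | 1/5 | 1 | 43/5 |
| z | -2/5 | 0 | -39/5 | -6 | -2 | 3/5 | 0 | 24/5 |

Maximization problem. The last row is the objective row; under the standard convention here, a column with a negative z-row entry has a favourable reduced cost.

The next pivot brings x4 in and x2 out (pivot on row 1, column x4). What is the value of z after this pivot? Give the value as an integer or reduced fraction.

Minimum ratio for x4: (8/5)/1 = 8/5.
z changes by −(z-row coeff of x4)·ratio = −(-6)·(8/5) = 48/5.
New z = 24/5 + (48/5) = 72/5.

72/5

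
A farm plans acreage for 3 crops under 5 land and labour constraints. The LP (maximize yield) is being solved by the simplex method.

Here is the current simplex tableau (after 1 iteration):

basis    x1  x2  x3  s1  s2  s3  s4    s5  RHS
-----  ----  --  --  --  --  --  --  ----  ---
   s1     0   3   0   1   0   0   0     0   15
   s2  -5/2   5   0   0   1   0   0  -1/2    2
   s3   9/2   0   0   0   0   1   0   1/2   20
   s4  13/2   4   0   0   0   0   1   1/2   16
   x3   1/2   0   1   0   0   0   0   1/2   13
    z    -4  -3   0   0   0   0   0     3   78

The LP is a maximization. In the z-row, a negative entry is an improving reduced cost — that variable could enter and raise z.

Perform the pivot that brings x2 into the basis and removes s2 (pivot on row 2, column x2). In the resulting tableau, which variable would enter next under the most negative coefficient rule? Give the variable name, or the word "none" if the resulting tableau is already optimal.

Pivot element 5. New z-row = old z-row − (-3)·(row 2/5).
Updated z-row coefficients: x1: -11/2, x2: 0, x3: 0, s1: 0, s2: 3/5, s3: 0, s4: 0, s5: 27/10.
The most negative is -11/2 in column x1, so x1 would enter next.

x1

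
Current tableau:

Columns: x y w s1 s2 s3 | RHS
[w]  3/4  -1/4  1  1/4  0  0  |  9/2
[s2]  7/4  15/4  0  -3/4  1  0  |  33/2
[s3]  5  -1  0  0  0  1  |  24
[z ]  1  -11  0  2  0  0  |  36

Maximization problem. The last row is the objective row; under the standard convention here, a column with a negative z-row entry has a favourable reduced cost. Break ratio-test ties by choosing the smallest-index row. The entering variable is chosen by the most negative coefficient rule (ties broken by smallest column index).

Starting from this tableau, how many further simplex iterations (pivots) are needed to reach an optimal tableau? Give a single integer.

2

pivot: y in, s2 out → z = 422/5
pivot: s1 in, w out → z = 90
No improving column remains; optimal.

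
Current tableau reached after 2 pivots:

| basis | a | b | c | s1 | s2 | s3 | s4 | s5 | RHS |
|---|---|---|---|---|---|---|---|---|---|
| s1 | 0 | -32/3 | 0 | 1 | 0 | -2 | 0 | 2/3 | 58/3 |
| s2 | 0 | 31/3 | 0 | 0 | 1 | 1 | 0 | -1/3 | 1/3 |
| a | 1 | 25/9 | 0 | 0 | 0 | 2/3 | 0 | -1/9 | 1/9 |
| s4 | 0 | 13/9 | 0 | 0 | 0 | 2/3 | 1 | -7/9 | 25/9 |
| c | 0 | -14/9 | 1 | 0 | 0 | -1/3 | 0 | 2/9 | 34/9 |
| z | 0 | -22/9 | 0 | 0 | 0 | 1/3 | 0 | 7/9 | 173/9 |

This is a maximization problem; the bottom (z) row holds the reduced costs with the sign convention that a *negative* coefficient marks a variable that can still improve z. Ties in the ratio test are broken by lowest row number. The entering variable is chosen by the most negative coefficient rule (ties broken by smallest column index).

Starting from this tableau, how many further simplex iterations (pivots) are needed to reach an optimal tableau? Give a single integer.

pivot: b in, s2 out → z = 1795/93
No improving column remains; optimal.

1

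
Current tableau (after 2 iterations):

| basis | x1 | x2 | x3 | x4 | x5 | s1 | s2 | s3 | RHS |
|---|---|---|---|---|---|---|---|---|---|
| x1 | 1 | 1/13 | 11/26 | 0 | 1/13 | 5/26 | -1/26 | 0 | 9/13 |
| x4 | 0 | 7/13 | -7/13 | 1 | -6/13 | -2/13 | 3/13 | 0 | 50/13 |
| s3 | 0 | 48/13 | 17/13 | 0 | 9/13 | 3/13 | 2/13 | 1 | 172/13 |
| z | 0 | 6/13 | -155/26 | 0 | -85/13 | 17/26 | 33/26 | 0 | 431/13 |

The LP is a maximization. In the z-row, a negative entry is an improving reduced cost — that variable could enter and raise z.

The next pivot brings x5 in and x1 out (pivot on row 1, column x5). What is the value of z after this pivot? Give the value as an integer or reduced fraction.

Minimum ratio for x5: (9/13)/(1/13) = 9.
z changes by −(z-row coeff of x5)·ratio = −(-85/13)·9 = 765/13.
New z = 431/13 + (765/13) = 92.

92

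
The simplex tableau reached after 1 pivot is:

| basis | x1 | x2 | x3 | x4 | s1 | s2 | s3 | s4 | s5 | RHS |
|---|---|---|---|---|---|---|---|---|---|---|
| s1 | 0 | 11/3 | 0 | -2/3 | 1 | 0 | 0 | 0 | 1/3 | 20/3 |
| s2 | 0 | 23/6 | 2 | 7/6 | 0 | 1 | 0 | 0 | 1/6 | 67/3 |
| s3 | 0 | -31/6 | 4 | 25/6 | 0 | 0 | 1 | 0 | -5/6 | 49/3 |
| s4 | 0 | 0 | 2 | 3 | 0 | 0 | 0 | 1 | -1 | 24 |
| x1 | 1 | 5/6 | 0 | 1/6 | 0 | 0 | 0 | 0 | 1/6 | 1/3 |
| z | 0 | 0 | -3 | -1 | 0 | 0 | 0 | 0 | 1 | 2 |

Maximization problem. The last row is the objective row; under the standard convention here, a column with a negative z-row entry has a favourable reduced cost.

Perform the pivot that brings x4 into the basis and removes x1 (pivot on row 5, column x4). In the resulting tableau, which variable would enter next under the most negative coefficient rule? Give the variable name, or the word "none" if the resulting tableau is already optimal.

Pivot element 1/6. New z-row = old z-row − (-1)·(row 5/(1/6)).
Updated z-row coefficients: x1: 6, x2: 5, x3: -3, x4: 0, s1: 0, s2: 0, s3: 0, s4: 0, s5: 2.
The most negative is -3 in column x3, so x3 would enter next.

x3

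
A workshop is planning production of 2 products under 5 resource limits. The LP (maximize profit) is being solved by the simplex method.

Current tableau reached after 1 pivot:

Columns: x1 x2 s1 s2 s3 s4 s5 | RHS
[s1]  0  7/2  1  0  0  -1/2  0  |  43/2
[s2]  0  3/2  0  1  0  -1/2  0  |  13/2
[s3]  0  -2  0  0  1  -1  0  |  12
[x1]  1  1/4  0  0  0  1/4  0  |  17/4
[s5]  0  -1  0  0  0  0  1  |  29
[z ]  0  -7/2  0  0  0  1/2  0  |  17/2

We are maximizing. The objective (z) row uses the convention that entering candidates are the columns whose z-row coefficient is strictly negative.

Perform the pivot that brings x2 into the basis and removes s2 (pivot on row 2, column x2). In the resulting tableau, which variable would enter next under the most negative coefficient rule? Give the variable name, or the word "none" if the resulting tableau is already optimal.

Pivot element 3/2. New z-row = old z-row − (-7/2)·(row 2/(3/2)).
Updated z-row coefficients: x1: 0, x2: 0, s1: 0, s2: 7/3, s3: 0, s4: -2/3, s5: 0.
The most negative is -2/3 in column s4, so s4 would enter next.

s4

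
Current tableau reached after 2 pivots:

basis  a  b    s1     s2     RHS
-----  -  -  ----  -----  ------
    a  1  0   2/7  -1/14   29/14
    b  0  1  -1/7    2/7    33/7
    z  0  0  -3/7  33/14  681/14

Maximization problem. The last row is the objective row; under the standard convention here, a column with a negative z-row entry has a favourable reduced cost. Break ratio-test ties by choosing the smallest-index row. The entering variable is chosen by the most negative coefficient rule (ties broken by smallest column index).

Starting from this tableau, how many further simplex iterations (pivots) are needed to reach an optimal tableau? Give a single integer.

1

pivot: s1 in, a out → z = 207/4
No improving column remains; optimal.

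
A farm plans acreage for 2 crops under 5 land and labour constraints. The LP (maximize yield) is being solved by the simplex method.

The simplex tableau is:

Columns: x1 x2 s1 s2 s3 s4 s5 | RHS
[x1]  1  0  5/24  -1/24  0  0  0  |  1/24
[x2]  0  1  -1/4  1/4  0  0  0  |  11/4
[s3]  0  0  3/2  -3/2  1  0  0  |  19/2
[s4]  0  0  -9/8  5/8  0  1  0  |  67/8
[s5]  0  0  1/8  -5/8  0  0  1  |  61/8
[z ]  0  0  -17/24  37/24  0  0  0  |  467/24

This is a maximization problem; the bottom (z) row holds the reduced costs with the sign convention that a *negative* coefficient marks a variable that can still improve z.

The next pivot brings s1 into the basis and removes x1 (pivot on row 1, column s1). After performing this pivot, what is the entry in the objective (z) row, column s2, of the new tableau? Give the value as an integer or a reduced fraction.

7/5

Pivot element is row 1, column s1: 5/24.
Normalize row 1: new (row 1, s2) = (-1/24)/(5/24) = -1/5.
z-row ← z-row − (-17/24)·(new row 1): 37/24 − (-17/24)·(-1/5) = 7/5.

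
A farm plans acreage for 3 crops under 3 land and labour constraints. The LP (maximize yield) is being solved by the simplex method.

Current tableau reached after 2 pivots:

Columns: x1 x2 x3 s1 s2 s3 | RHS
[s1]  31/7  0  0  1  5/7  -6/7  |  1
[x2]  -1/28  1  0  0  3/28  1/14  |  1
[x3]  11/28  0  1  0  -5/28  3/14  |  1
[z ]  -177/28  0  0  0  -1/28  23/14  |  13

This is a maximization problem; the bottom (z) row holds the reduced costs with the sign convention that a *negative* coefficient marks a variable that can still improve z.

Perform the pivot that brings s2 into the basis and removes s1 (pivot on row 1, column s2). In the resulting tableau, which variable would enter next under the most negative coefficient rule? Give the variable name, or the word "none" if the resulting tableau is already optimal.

Pivot element 5/7. New z-row = old z-row − (-1/28)·(row 1/(5/7)).
Updated z-row coefficients: x1: -61/10, x2: 0, x3: 0, s1: 1/20, s2: 0, s3: 8/5.
The most negative is -61/10 in column x1, so x1 would enter next.

x1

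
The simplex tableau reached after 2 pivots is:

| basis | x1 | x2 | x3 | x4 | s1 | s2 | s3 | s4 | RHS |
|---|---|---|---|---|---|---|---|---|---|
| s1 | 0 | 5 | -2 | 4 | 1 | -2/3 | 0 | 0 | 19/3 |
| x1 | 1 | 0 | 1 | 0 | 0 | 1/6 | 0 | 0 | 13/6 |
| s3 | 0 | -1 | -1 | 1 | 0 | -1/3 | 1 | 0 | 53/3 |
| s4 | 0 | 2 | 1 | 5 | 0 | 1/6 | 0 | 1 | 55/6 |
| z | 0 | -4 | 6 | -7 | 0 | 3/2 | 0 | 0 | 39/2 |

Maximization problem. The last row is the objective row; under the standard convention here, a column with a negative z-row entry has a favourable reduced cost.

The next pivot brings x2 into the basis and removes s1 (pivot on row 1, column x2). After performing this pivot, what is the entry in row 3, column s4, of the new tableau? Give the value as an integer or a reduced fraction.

0

Pivot element is row 1, column x2: 5.
Normalize row 1: new (row 1, s4) = 0/5 = 0.
row 3 ← row 3 − (-1)·(new row 1): 0 − (-1)·0 = 0.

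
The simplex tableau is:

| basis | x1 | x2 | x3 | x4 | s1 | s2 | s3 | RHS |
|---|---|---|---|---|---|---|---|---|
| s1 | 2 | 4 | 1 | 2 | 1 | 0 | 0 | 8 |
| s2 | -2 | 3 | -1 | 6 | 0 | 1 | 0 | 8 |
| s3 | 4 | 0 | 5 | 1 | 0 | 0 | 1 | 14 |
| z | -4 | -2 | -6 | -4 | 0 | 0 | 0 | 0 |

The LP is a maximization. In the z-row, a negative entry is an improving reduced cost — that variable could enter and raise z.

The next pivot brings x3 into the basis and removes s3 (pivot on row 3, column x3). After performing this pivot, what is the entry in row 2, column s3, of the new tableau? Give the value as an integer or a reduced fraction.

Pivot element is row 3, column x3: 5.
Normalize row 3: new (row 3, s3) = 1/5 = 1/5.
row 2 ← row 2 − (-1)·(new row 3): 0 − (-1)·(1/5) = 1/5.

1/5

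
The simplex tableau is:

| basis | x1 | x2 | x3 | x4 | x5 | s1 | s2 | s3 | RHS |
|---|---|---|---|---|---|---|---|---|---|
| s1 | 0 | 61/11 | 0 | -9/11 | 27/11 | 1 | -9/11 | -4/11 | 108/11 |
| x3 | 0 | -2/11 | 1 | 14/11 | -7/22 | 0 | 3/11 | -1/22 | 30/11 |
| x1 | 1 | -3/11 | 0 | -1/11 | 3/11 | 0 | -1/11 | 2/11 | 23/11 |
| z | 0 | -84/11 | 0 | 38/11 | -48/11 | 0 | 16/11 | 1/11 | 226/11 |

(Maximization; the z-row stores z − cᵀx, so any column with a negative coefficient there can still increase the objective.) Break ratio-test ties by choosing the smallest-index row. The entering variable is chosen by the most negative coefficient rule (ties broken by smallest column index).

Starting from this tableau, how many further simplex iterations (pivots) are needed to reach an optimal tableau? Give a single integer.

3

pivot: x2 in, s1 out → z = 2078/61
pivot: x5 in, x2 out → z = 38
pivot: s3 in, x1 out → z = 81/2
No improving column remains; optimal.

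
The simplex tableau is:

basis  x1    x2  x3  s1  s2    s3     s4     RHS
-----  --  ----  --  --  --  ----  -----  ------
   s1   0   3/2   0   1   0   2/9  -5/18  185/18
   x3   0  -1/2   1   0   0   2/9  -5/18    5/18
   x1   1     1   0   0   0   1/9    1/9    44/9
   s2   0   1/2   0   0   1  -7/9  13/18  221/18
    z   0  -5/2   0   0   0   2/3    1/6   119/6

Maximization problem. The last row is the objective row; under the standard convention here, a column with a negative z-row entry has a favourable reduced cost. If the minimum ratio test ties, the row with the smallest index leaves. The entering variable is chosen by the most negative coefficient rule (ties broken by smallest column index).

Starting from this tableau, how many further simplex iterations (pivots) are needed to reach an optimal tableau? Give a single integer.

1

pivot: x2 in, x1 out → z = 577/18
No improving column remains; optimal.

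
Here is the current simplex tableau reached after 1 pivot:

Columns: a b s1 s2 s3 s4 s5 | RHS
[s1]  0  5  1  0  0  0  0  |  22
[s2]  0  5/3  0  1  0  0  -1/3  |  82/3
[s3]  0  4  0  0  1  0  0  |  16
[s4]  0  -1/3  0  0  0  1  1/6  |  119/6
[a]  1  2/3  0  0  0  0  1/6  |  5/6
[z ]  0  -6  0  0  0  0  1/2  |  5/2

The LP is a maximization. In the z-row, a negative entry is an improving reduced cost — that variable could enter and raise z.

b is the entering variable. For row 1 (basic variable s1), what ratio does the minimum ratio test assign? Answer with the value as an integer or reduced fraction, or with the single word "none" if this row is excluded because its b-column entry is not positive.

22/5

Ratio = RHS / (b entry) = 22 / 5 = 22/5.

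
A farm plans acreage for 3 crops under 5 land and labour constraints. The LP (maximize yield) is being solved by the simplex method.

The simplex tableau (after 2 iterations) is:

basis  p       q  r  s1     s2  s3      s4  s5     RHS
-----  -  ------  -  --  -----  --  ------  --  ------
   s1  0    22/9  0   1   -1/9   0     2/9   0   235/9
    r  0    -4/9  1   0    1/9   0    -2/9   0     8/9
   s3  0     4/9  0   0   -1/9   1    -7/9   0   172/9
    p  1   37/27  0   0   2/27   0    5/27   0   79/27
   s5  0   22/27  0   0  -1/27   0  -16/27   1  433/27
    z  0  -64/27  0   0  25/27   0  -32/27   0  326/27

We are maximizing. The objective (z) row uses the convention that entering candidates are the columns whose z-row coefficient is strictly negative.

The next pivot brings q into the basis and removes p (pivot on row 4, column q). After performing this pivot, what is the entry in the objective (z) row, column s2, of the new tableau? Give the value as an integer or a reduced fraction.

Pivot element is row 4, column q: 37/27.
Normalize row 4: new (row 4, s2) = (2/27)/(37/27) = 2/37.
z-row ← z-row − (-64/27)·(new row 4): 25/27 − (-64/27)·(2/37) = 39/37.

39/37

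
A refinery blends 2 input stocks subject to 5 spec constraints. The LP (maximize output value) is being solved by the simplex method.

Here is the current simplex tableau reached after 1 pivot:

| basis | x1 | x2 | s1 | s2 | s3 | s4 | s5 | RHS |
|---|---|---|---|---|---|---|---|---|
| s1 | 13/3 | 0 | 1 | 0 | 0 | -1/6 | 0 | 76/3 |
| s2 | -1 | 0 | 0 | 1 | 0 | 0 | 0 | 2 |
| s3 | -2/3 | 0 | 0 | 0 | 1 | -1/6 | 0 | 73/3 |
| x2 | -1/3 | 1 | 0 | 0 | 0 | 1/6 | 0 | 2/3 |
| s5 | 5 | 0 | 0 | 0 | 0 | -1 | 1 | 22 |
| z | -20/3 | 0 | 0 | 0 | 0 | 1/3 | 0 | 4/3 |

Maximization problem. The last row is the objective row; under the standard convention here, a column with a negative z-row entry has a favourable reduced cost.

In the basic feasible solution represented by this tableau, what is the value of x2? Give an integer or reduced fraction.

x2 is basic (row 4); its value is the RHS of that row: 2/3.

2/3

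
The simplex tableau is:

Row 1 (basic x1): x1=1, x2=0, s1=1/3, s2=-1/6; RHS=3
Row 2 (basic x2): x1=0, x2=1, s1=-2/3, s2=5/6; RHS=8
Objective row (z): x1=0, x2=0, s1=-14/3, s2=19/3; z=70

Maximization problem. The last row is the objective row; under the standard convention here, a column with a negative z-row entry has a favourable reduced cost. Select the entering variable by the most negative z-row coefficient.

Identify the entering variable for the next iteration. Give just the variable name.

Objective-row coefficients: x1: 0, x2: 0, s1: -14/3, s2: 19/3.
The most negative is -14/3 in column s1, so s1 enters.

s1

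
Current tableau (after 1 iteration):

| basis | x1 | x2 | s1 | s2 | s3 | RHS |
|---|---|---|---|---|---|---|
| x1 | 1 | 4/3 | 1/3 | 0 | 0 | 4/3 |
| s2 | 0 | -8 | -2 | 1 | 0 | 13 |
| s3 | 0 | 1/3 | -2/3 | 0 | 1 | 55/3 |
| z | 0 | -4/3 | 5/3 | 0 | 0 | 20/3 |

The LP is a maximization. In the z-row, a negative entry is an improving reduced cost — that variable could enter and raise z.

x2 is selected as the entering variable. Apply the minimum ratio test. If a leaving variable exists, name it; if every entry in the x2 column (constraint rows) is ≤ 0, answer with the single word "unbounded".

Ratios: row 1 (x1): (4/3)/(4/3) = 1; row 2 (s2): entry -8 ≤ 0, skip; row 3 (s3): (55/3)/(1/3) = 55.
Minimum ratio is in the x1 row, so x1 leaves.

x1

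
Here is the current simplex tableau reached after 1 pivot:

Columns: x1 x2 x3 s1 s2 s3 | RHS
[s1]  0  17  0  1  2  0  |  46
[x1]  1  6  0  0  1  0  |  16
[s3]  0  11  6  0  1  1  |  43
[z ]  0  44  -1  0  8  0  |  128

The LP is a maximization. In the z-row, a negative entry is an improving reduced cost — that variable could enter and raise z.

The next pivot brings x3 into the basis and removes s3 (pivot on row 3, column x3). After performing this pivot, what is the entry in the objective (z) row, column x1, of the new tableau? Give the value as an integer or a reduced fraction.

0

Pivot element is row 3, column x3: 6.
Normalize row 3: new (row 3, x1) = 0/6 = 0.
z-row ← z-row − (-1)·(new row 3): 0 − (-1)·0 = 0.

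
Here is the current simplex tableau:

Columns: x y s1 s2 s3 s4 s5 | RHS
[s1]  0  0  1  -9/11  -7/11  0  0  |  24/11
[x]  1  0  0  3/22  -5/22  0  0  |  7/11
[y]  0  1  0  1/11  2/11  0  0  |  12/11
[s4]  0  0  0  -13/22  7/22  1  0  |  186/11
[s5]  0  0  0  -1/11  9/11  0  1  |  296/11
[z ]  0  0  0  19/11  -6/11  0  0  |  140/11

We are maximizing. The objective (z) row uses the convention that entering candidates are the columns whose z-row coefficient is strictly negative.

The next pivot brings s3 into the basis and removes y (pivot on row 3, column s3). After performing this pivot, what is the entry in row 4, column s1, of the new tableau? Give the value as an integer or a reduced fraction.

0

Pivot element is row 3, column s3: 2/11.
Normalize row 3: new (row 3, s1) = 0/(2/11) = 0.
row 4 ← row 4 − (7/22)·(new row 3): 0 − (7/22)·0 = 0.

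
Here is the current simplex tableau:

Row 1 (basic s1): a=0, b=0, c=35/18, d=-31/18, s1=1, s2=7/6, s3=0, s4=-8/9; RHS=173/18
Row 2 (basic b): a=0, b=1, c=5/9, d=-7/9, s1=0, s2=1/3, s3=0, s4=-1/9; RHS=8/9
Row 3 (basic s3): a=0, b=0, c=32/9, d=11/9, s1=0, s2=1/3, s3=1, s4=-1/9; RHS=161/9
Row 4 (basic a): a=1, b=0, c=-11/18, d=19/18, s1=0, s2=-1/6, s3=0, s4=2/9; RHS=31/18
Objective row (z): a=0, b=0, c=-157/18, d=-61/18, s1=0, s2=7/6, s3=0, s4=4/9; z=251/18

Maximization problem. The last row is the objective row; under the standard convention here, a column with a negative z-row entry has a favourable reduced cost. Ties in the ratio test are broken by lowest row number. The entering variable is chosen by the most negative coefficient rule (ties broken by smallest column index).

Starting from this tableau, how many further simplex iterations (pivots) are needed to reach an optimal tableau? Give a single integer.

3

pivot: c in, b out → z = 279/10
pivot: d in, s3 out → z = 3633/62
pivot: b in, a out → z = 4804/81
No improving column remains; optimal.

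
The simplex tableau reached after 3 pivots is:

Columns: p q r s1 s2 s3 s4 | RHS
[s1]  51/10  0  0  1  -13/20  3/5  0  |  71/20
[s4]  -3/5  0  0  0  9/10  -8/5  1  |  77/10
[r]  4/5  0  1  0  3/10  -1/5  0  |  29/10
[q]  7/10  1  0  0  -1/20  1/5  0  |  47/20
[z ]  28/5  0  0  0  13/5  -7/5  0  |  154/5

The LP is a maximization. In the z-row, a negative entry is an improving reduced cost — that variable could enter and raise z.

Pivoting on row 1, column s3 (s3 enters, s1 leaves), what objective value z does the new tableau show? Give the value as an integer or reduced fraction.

469/12

Minimum ratio for s3: (71/20)/(3/5) = 71/12.
z changes by −(z-row coeff of s3)·ratio = −(-7/5)·(71/12) = 497/60.
New z = 154/5 + (497/60) = 469/12.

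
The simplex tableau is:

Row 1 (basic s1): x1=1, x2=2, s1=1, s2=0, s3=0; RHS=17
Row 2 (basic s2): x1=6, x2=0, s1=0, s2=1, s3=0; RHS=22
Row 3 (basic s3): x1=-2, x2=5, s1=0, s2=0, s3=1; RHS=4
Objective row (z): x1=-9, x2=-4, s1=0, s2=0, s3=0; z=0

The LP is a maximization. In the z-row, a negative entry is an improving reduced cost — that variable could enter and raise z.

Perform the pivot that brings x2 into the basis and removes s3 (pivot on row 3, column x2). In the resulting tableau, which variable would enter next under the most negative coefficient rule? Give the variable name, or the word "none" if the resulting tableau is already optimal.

Pivot element 5. New z-row = old z-row − (-4)·(row 3/5).
Updated z-row coefficients: x1: -53/5, x2: 0, s1: 0, s2: 0, s3: 4/5.
The most negative is -53/5 in column x1, so x1 would enter next.

x1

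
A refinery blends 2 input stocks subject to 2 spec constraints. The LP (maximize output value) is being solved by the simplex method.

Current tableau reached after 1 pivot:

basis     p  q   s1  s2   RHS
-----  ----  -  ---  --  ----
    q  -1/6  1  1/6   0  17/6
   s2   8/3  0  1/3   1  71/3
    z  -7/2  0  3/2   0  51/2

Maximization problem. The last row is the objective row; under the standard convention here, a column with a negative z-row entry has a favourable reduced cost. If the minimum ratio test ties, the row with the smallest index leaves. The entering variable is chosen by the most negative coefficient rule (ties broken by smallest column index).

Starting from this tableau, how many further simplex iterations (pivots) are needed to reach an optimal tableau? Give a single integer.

pivot: p in, s2 out → z = 905/16
No improving column remains; optimal.

1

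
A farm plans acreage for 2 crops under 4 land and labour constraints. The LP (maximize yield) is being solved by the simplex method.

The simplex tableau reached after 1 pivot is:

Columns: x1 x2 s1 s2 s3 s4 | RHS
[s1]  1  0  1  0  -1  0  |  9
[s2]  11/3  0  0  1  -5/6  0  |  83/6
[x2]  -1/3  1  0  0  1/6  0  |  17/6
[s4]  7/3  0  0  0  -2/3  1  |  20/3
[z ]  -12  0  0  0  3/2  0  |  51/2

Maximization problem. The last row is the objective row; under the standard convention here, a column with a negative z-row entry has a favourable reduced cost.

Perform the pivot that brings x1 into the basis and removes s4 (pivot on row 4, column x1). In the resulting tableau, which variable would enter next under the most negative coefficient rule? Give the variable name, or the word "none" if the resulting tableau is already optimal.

s3

Pivot element 7/3. New z-row = old z-row − (-12)·(row 4/(7/3)).
Updated z-row coefficients: x1: 0, x2: 0, s1: 0, s2: 0, s3: -27/14, s4: 36/7.
The most negative is -27/14 in column s3, so s3 would enter next.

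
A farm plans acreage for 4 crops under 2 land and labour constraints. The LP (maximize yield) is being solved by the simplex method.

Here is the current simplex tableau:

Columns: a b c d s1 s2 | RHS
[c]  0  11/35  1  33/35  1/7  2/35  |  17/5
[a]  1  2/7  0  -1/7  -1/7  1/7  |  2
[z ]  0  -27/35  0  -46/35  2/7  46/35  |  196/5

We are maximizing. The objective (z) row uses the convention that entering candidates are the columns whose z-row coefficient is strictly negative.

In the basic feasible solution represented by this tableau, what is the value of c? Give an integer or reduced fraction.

c is basic (row 1); its value is the RHS of that row: 17/5.

17/5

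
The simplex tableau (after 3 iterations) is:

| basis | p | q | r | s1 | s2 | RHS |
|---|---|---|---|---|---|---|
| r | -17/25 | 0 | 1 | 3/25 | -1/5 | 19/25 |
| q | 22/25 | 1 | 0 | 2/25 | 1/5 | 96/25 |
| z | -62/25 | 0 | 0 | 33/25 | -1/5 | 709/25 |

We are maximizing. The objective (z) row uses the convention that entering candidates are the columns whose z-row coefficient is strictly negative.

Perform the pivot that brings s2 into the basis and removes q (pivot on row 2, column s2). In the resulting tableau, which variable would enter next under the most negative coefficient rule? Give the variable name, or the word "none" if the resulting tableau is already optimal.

p

Pivot element 1/5. New z-row = old z-row − (-1/5)·(row 2/(1/5)).
Updated z-row coefficients: p: -8/5, q: 1, r: 0, s1: 7/5, s2: 0.
The most negative is -8/5 in column p, so p would enter next.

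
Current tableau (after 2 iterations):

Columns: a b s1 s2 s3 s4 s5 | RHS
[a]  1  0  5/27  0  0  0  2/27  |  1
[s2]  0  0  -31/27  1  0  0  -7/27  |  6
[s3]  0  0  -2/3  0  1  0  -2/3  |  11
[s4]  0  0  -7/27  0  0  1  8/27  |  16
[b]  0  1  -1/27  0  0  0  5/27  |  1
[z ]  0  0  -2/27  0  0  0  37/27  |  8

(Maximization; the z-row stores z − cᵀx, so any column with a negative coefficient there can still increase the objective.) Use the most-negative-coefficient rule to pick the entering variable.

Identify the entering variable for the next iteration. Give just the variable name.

s1

Objective-row coefficients: a: 0, b: 0, s1: -2/27, s2: 0, s3: 0, s4: 0, s5: 37/27.
The most negative is -2/27 in column s1, so s1 enters.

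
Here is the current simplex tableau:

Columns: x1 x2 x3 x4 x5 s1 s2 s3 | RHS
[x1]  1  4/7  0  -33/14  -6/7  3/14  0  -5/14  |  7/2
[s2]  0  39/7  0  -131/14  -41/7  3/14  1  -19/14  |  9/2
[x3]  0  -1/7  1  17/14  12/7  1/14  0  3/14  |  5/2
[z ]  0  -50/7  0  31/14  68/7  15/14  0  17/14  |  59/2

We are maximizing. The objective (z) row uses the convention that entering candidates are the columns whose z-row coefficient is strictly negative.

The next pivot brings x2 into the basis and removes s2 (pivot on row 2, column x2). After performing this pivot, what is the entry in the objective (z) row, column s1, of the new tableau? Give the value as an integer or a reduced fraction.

Pivot element is row 2, column x2: 39/7.
Normalize row 2: new (row 2, s1) = (3/14)/(39/7) = 1/26.
z-row ← z-row − (-50/7)·(new row 2): 15/14 − (-50/7)·(1/26) = 35/26.

35/26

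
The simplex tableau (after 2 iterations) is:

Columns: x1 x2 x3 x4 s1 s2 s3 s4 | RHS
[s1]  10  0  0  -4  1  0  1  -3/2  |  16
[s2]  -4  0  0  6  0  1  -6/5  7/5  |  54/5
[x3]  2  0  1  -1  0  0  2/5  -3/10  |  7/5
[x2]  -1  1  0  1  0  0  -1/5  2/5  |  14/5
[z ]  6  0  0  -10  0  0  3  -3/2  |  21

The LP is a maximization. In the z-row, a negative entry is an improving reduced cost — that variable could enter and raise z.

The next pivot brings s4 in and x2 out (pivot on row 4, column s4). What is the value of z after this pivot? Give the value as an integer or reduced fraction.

Minimum ratio for s4: (14/5)/(2/5) = 7.
z changes by −(z-row coeff of s4)·ratio = −(-3/2)·7 = 21/2.
New z = 21 + (21/2) = 63/2.

63/2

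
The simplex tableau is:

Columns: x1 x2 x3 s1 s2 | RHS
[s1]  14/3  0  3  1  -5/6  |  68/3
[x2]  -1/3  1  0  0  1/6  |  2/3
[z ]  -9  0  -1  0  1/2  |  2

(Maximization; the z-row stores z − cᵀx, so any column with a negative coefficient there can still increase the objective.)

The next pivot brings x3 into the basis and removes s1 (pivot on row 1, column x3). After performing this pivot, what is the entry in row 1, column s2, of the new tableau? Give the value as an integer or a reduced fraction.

-5/18

Pivot element is row 1, column x3: 3.
Normalize row 1: new (row 1, s2) = (-5/6)/3 = -5/18.
Row 1 is the pivot row, so the entry is -5/18.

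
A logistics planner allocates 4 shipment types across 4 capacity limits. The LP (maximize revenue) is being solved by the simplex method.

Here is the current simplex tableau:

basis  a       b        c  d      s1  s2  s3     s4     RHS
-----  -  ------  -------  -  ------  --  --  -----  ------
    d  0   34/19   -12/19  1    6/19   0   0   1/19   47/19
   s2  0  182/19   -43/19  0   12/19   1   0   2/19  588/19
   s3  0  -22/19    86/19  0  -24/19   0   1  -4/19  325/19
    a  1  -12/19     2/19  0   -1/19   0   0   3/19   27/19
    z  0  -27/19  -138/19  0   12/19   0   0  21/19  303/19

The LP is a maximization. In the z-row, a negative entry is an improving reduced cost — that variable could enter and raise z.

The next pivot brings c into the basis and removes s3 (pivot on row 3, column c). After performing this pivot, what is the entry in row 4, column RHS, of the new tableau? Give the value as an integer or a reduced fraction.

Pivot element is row 3, column c: 86/19.
Normalize row 3: new (row 3, RHS) = (325/19)/(86/19) = 325/86.
row 4 ← row 4 − (2/19)·(new row 3): 27/19 − (2/19)·(325/86) = 44/43.

44/43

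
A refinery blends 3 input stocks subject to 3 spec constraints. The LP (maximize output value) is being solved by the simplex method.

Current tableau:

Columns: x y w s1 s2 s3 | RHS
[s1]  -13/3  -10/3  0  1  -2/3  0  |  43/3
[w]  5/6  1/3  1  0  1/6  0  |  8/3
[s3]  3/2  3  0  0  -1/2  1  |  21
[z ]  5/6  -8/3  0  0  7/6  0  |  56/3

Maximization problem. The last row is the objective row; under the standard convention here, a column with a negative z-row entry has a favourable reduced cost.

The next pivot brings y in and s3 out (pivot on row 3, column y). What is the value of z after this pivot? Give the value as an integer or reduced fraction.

Minimum ratio for y: 21/3 = 7.
z changes by −(z-row coeff of y)·ratio = −(-8/3)·7 = 56/3.
New z = 56/3 + (56/3) = 112/3.

112/3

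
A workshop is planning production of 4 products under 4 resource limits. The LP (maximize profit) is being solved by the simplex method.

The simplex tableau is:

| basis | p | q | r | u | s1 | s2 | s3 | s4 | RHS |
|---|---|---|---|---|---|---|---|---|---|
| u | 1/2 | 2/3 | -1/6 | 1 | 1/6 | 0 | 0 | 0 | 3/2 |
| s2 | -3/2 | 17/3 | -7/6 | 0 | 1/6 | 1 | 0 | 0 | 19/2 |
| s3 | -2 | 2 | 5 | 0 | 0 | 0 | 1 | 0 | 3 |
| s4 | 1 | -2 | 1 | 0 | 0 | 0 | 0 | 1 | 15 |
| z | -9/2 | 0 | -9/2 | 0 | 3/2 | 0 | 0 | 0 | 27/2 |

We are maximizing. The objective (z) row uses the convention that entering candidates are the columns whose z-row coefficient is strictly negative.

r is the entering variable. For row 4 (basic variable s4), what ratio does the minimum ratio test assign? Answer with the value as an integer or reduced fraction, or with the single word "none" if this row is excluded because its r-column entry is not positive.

15

Ratio = RHS / (r entry) = 15 / 1 = 15.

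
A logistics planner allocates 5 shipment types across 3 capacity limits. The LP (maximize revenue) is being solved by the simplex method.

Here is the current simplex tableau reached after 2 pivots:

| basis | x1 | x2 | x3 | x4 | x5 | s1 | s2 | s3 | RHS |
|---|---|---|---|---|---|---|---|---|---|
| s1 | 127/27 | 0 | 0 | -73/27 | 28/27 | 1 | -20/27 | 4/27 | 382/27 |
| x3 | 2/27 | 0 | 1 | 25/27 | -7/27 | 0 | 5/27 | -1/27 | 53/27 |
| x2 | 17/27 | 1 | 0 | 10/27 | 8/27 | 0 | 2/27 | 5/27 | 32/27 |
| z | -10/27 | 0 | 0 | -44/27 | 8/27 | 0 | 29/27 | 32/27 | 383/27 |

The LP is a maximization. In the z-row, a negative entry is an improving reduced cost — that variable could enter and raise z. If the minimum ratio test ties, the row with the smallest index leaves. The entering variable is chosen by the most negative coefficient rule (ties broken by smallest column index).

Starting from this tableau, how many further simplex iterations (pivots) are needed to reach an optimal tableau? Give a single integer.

2

pivot: x4 in, x3 out → z = 441/25
pivot: x1 in, x2 out → z = 89/5
No improving column remains; optimal.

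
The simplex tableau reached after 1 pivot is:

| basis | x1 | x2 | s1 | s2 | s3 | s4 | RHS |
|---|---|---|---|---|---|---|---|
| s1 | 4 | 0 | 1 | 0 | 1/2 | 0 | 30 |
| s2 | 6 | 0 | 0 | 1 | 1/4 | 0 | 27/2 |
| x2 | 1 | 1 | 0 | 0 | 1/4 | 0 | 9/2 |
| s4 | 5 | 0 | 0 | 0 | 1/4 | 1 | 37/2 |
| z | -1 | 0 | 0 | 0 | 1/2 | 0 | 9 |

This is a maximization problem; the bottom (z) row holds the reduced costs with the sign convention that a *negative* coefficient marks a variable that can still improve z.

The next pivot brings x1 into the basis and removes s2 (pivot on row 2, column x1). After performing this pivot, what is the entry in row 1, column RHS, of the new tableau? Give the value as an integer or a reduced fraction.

Pivot element is row 2, column x1: 6.
Normalize row 2: new (row 2, RHS) = (27/2)/6 = 9/4.
row 1 ← row 1 − 4·(new row 2): 30 − 4·(9/4) = 21.

21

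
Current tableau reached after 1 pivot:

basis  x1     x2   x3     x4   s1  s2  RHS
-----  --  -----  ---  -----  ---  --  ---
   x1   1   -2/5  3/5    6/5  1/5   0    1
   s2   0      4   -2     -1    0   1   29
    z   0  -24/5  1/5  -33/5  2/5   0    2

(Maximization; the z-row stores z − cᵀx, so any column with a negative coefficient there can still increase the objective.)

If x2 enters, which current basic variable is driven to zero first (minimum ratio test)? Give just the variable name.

Ratios: row 1 (x1): entry -2/5 ≤ 0, skip; row 2 (s2): 29/4 = 29/4.
Minimum ratio 29/4 is in the s2 row, so s2 leaves.

s2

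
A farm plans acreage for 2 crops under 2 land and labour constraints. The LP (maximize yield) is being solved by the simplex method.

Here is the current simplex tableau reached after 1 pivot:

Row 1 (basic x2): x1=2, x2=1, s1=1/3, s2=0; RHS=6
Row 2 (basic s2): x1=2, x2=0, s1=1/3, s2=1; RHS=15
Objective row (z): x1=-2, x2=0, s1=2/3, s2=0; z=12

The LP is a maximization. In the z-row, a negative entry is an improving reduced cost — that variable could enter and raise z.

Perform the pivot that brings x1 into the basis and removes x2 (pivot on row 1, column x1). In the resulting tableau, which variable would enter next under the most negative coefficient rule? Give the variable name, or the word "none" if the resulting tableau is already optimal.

Pivot element 2. New z-row = old z-row − (-2)·(row 1/2).
Updated z-row coefficients: x1: 0, x2: 1, s1: 1, s2: 0.
No coefficient is strictly negative; the tableau after this pivot is optimal.

none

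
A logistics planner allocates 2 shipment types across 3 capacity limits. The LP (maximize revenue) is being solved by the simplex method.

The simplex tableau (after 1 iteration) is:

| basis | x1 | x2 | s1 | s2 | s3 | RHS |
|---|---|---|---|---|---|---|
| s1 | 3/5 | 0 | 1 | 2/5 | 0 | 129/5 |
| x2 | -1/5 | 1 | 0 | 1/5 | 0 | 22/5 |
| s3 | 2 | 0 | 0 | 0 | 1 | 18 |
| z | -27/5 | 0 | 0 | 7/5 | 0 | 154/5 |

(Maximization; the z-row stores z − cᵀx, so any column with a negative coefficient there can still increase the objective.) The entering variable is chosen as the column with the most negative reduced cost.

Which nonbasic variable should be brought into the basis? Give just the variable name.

Objective-row coefficients: x1: -27/5, x2: 0, s1: 0, s2: 7/5, s3: 0.
The most negative is -27/5 in column x1, so x1 enters.

x1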